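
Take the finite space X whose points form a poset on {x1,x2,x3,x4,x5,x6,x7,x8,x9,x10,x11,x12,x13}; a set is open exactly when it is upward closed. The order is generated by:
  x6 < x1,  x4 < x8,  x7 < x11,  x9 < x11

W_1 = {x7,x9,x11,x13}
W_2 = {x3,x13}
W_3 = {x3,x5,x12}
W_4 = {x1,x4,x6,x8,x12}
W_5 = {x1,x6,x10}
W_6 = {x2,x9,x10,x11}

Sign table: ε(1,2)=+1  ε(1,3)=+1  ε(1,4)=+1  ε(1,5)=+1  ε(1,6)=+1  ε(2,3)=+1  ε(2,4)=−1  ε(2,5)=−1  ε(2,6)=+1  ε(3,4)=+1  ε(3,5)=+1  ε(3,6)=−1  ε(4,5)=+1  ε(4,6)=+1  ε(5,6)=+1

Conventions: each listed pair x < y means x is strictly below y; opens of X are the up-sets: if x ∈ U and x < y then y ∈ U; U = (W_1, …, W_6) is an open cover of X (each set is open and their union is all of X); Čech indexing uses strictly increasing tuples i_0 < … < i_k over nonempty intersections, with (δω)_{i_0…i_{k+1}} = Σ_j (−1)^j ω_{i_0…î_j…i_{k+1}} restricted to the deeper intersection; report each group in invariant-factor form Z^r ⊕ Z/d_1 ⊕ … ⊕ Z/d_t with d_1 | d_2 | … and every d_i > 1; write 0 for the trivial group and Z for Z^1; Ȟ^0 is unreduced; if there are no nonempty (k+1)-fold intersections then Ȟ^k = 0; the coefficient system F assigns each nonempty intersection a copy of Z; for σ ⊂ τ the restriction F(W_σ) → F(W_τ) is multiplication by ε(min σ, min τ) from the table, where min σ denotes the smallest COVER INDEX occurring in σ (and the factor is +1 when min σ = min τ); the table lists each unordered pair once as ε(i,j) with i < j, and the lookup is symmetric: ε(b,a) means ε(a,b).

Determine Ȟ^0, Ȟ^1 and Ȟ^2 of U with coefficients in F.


nonempty intersections:
  W12={x13} W16={x9,x11} W23={x3} W34={x12} W45={x1,x6} W56={x10}
C dims 6,6; δ0: rk 5, SNF 1^5
Ȟ^0: (6−5)−0=1 ⇒ Z
Ȟ^1: (6−0)−5=1 ⇒ Z
Ȟ^2: (0−0)−0=0 ⇒ 0

Ȟ^0 = Z, Ȟ^1 = Z, Ȟ^2 = 0


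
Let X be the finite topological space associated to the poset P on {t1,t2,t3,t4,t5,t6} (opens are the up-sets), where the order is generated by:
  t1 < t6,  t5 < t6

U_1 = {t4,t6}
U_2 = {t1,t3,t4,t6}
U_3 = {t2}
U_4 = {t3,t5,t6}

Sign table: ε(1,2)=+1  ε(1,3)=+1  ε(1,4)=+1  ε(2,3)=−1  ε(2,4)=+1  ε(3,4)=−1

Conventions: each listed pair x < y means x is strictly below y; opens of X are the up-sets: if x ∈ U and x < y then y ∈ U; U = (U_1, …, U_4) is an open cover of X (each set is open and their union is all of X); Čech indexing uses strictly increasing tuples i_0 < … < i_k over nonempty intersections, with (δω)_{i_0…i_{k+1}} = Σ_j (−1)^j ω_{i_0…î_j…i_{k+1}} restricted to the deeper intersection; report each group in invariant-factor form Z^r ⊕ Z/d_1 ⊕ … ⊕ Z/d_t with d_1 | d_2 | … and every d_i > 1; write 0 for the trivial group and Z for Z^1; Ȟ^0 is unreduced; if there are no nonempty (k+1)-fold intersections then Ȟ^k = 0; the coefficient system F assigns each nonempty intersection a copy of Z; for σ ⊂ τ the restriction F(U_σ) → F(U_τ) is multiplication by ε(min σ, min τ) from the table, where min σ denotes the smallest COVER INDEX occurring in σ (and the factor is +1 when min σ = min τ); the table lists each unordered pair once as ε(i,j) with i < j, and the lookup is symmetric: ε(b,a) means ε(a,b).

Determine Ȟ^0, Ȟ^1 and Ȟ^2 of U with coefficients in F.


nonempty intersections:
  U12={t4,t6} U14={t6} U24={t3,t6}
  U124={t6}
C dims 4,3,1; δ0: rk 2, SNF 1^2; δ1: rk 1, SNF 1^1
Ȟ^0: (4−2)−0=2 ⇒ Z^2
Ȟ^1: (3−1)−2=0 ⇒ 0
Ȟ^2: (1−0)−1=0 ⇒ 0

Ȟ^0 = Z^2,  Ȟ^1 = 0,  Ȟ^2 = 0


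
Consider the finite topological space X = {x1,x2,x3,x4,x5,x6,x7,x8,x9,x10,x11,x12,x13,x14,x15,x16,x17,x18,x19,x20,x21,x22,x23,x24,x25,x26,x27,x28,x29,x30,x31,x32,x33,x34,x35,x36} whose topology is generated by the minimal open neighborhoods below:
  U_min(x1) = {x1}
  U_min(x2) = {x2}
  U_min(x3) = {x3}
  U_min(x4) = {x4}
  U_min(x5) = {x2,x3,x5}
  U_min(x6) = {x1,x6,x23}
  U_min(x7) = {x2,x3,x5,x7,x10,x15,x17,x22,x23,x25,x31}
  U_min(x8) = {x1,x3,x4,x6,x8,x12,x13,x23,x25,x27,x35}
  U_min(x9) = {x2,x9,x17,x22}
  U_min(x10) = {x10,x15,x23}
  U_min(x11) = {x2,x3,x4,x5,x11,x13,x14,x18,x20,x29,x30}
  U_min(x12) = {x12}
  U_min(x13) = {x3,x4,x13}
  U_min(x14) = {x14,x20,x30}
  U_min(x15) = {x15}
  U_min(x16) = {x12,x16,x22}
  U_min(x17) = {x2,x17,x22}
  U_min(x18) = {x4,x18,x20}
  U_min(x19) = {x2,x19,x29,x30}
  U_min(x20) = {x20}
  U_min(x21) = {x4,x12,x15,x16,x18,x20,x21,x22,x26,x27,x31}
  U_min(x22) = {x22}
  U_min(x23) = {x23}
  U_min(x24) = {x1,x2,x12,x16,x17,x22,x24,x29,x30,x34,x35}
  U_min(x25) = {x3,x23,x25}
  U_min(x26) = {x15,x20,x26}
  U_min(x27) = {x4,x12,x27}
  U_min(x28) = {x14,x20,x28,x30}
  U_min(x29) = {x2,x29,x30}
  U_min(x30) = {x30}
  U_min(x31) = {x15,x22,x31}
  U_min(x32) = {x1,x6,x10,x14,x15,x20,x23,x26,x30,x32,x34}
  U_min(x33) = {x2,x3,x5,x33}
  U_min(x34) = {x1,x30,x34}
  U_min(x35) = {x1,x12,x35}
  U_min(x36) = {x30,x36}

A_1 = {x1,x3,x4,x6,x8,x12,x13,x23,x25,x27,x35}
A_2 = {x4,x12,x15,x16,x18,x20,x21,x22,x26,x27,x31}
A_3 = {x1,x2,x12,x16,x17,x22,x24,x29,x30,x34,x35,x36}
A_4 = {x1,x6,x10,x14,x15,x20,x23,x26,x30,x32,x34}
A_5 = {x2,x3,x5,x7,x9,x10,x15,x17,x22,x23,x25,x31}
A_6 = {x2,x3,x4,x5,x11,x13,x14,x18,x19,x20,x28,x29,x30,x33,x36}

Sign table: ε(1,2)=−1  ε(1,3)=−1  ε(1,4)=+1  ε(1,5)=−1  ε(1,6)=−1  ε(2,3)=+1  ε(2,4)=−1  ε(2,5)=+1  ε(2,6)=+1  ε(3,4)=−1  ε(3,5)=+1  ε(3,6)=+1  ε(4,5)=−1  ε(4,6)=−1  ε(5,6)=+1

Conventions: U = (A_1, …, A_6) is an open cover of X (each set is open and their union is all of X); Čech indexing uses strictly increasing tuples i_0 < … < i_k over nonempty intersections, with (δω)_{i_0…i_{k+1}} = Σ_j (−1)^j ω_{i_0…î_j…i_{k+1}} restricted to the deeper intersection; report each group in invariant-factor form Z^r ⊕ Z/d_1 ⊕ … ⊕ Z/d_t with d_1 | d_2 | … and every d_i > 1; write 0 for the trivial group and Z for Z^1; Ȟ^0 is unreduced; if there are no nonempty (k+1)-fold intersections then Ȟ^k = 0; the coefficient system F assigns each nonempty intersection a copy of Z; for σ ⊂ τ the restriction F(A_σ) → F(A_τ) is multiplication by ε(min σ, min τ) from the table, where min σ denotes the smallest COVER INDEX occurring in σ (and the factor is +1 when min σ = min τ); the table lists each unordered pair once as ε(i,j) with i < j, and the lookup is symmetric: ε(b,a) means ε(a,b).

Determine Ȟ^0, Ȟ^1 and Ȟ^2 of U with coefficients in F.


Ȟ^0 = Z, Ȟ^1 = 0, Ȟ^2 = Z/2

intersection data:
  A12={x4,x12,x27} A13={x1,x12,x35} A14={x1,x6,x23} A15={x3,x23,x25} A16={x3,x4,x13} A23={x12,x16,x22} A24={x15,x20,x26} A25={x15,x22,x31} A26={x4,x18,x20} A34={x1,x30,x34} A35={x2,x17,x22} A36={x2,x29,x30,x36} A45={x10,x15,x23} A46={x14,x20,x30} A56={x2,x3,x5}
  A123={x12} A126={x4} A134={x1} A145={x23} A156={x3} A235={x22} A245={x15} A246={x20} A346={x30} A356={x2}
C dims 6,15,10; δ0: rk 5, SNF 1^5; δ1: rk 10, SNF 1^9·2
Ȟ^0 = (6 − 5) − 0 = 1, so Ȟ^0 ≅ Z
Ȟ^1 = (15 − 10) − 5 = 0, so Ȟ^1 ≅ 0
Ȟ^2 = (10 − 0) − 10 = 0 plus torsion [2], so Ȟ^2 ≅ Z/2


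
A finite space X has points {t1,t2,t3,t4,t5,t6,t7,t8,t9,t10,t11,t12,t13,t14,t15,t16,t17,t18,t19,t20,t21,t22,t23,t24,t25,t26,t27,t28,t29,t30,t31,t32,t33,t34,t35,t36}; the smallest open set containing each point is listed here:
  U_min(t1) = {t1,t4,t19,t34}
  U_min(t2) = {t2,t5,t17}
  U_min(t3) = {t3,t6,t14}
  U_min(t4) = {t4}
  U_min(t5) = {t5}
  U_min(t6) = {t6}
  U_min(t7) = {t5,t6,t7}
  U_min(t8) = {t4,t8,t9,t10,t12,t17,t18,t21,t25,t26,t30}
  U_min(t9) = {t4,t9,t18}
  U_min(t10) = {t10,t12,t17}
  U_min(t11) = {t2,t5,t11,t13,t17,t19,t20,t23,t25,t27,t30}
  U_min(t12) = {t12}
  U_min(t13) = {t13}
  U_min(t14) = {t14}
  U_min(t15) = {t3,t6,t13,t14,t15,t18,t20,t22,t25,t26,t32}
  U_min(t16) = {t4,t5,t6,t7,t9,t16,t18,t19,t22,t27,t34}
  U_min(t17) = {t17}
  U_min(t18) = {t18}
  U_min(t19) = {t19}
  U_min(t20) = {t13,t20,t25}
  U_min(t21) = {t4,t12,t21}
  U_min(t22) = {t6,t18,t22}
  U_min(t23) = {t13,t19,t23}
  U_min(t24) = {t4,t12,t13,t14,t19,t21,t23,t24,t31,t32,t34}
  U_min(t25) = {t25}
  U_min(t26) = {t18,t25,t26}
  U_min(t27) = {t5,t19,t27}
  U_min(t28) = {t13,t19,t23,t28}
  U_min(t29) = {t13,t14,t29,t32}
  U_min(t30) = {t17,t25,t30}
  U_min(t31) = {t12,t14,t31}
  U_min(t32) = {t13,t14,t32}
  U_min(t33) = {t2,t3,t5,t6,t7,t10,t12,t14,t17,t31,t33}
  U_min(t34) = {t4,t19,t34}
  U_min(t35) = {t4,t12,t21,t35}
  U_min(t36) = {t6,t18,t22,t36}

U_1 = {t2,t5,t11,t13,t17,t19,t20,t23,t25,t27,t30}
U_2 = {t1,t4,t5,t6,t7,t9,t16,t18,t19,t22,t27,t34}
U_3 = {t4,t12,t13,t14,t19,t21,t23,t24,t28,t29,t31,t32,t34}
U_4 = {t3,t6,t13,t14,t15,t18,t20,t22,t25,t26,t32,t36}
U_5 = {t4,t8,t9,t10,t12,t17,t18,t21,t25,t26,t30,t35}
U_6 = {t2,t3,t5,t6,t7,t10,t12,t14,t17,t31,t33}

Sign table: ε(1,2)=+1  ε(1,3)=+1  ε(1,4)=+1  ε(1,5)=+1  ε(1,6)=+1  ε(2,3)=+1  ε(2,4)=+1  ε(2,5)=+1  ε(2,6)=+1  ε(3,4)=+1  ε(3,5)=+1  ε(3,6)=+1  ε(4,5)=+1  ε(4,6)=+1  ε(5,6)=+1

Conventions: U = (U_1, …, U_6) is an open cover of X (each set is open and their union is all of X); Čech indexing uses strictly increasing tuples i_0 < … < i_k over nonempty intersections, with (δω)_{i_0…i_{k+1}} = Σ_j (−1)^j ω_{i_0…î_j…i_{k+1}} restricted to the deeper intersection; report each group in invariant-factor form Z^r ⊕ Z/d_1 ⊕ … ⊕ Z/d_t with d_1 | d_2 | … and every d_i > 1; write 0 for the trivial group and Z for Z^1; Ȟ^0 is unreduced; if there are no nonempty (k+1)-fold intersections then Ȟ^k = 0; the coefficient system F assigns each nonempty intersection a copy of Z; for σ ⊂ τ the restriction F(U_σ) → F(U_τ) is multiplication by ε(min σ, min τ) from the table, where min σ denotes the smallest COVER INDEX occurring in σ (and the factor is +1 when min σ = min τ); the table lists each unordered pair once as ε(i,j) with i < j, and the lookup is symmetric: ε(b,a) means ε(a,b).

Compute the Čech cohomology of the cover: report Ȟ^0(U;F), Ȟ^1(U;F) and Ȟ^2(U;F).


intersection data:
  U12={t5,t19,t27} U13={t13,t19,t23} U14={t13,t20,t25} U15={t17,t25,t30} U16={t2,t5,t17} U23={t4,t19,t34} U24={t6,t18,t22} U25={t4,t9,t18} U26={t5,t6,t7} U34={t13,t14,t32} U35={t4,t12,t21} U36={t12,t14,t31} U45={t18,t25,t26} U46={t3,t6,t14} U56={t10,t12,t17}
  U123={t19} U126={t5} U134={t13} U145={t25} U156={t17} U235={t4} U245={t18} U246={t6} U346={t14} U356={t12}
C dims 6,15,10; δ0: rk 5, SNF 1^5; δ1: rk 10, SNF 1^9·2
Ȟ^0 = (6 − 5) − 0 = 1, so Ȟ^0 ≅ Z
Ȟ^1 = (15 − 10) − 5 = 0, so Ȟ^1 ≅ 0
Ȟ^2 = (10 − 0) − 10 = 0 plus torsion [2], so Ȟ^2 ≅ Z/2

Ȟ^0 = Z, Ȟ^1 = 0 and Ȟ^2 = Z/2


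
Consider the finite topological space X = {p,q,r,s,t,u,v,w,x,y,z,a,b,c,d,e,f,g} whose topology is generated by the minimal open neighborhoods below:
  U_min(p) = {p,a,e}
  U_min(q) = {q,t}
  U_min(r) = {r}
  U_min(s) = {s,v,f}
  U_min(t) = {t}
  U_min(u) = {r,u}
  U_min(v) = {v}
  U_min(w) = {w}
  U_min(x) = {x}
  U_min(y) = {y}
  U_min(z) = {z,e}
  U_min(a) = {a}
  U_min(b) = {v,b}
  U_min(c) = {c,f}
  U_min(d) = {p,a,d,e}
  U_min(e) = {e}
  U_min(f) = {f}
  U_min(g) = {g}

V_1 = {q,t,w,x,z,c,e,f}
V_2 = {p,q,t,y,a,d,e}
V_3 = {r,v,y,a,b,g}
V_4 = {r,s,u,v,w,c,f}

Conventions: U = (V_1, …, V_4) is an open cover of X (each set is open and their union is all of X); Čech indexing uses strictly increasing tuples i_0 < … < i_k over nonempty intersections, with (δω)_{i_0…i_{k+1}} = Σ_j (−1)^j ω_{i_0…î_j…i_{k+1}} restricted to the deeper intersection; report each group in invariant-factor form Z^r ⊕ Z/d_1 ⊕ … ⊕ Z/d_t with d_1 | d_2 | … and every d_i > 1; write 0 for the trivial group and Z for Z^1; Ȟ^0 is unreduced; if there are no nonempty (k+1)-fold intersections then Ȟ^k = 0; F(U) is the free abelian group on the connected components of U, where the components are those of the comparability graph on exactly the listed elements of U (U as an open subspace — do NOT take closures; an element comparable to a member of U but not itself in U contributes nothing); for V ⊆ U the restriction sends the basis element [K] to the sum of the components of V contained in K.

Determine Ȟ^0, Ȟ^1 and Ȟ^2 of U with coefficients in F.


Ȟ^0 = Z^8, Ȟ^1 = 0 and Ȟ^2 = 0

cover nerve:
  V12={q,t,e} V14={w,c,f} V23={y,a} V34={r,v}
components per intersection:
  V1: {q,t} {w} {x} {z,e} {c,f}
  V2: {p,a,d,e} {q,t} {y}
  V3: {r} {v,b} {y} {a} {g}
  V4: {r,u} {s,v,c,f} {w}
  V12: {q,t} {e}
  V14: {w} {c,f}
  V23: {y} {a}
  V34: {r} {v}
C dims 16,8; δ0: rk 8, SNF 1^8
Ȟ^0: (16−8)−0=8 ⇒ Z^8
Ȟ^1: (8−0)−8=0 ⇒ 0
Ȟ^2: (0−0)−0=0 ⇒ 0


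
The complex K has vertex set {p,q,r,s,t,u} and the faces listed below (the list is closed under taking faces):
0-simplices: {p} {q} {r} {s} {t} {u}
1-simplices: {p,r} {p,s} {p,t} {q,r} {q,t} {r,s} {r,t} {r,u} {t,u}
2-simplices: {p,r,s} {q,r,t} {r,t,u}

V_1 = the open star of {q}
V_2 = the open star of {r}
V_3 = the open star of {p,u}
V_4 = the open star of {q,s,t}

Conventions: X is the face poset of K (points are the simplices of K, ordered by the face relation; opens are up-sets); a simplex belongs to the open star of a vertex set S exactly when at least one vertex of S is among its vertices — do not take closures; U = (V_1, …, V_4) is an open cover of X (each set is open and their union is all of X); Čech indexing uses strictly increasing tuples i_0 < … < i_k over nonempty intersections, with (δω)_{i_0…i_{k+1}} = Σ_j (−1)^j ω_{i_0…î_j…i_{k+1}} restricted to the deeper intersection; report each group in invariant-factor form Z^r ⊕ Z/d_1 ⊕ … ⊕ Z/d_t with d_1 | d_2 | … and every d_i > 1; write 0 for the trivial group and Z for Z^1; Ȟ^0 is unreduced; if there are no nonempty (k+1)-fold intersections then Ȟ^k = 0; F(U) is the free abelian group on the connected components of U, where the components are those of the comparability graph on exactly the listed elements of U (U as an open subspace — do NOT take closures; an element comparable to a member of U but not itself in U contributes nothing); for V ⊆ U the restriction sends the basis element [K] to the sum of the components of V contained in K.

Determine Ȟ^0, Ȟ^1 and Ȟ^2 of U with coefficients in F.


nerve simplices:
  V1={{q},{q,r},{q,t},{q,r,t}} V2={{r},{p,r},{q,r},{r,s},{r,t},{r,u},{p,r,s},{q,r,t},{r,t,u}} V3={{p},{u},{p,r},{p,s},{p,t},{r,u},{t,u},{p,r,s},{r,t,u}} V4={{q},{s},{t},{p,s},{p,t},{q,r},{q,t},{r,s},{r,t},{t,u},{p,r,s},{q,r,t},{r,t,u}}
  V12={{q,r},{q,r,t}} V14={{q},{q,r},{q,t},{q,r,t}} V23={{p,r},{r,u},{p,r,s},{r,t,u}} V24={{q,r},{r,s},{r,t},{p,r,s},{q,r,t},{r,t,u}} V34={{p,s},{p,t},{t,u},{p,r,s},{r,t,u}}
  V124={{q,r},{q,r,t}} V234={{p,r,s},{r,t,u}}
components per intersection:
  V1: {{q},{q,r},{q,t},{q,r,t}}
  V2: {{r},{p,r},{q,r},{r,s},{r,t},{r,u},{p,r,s},{q,r,t},{r,t,u}}
  V3: {{p},{p,r},{p,s},{p,t},{p,r,s}} {{u},{r,u},{t,u},{r,t,u}}
  V4: {{q},{t},{p,t},{q,r},{q,t},{r,t},{t,u},{q,r,t},{r,t,u}} {{s},{p,s},{r,s},{p,r,s}}
  V12: {{q,r},{q,r,t}}
  V14: {{q},{q,r},{q,t},{q,r,t}}
  V23: {{p,r},{p,r,s}} {{r,u},{r,t,u}}
  V24: {{q,r},{r,t},{q,r,t},{r,t,u}} {{r,s},{p,r,s}}
  V34: {{p,s},{p,r,s}} {{p,t}} {{t,u},{r,t,u}}
  V124: {{q,r},{q,r,t}}
  V234: {{p,r,s}} {{r,t,u}}
C dims 6,9,3; δ0: rk 5, SNF 1^5; δ1: rk 3, SNF 1^3
degree 0: 6−5−0 = 1 → Ȟ^0 ≅ Z
degree 1: 9−3−5 = 1 → Ȟ^1 ≅ Z
degree 2: 3−0−3 = 0 → Ȟ^2 ≅ 0

Ȟ^0(U;F) ≅ Z, Ȟ^1(U;F) ≅ Z, Ȟ^2(U;F) ≅ 0


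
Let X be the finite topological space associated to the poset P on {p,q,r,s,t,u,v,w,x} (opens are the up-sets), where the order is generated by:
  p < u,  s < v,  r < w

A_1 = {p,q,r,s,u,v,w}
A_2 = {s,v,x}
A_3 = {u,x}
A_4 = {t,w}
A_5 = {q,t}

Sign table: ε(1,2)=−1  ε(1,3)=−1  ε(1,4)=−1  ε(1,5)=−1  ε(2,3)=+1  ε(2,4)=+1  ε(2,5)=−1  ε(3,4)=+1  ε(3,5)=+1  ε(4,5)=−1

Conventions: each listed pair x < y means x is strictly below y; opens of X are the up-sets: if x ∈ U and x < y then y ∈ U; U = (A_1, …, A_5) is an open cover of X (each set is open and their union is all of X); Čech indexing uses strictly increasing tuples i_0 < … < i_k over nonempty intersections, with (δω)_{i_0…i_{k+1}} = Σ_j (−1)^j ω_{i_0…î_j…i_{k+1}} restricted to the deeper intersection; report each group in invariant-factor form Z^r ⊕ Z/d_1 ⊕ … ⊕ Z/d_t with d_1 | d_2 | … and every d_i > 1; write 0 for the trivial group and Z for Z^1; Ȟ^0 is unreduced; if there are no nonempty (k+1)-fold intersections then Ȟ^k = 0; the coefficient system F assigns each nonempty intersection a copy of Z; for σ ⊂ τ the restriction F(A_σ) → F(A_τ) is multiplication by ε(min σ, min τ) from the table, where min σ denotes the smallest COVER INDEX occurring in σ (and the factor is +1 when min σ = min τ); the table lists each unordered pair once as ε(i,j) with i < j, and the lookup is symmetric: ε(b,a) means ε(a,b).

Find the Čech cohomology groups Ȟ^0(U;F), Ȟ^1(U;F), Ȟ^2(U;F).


Ȟ^0 ≅ 0, Ȟ^1 ≅ Z ⊕ Z/2 and Ȟ^2 ≅ 0

nerve of the cover:
  A12={s,v} A13={u} A14={w} A15={q} A23={x} A45={t}
C dims 5,6; δ0: rk 5, SNF 1^4·2
Ȟ^0 = (5 − 5) − 0 = 0, so Ȟ^0 ≅ 0
Ȟ^1 = (6 − 0) − 5 = 1 plus torsion [2], so Ȟ^1 ≅ Z ⊕ Z/2
Ȟ^2 = (0 − 0) − 0 = 0, so Ȟ^2 ≅ 0


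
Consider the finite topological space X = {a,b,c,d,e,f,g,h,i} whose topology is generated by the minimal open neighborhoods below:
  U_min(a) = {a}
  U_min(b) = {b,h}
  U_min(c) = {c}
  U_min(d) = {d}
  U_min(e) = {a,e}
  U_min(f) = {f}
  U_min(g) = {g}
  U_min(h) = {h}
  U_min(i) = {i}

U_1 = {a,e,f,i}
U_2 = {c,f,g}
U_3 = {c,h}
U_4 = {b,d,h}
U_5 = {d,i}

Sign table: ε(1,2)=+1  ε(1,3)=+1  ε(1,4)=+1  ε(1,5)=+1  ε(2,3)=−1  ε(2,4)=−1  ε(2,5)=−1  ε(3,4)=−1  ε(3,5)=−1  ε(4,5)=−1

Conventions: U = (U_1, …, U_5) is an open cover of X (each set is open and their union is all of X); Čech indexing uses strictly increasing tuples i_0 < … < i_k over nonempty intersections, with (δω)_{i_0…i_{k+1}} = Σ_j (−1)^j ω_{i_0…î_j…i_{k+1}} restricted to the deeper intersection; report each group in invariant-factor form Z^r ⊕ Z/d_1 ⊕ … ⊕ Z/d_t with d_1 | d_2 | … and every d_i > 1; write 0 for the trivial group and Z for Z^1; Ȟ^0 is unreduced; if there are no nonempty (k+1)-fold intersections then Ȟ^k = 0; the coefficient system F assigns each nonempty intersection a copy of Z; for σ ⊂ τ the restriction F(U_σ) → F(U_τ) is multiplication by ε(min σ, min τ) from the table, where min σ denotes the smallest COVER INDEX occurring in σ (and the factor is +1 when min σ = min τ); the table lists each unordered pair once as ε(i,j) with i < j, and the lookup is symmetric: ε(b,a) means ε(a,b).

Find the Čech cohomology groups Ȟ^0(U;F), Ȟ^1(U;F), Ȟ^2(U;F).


Ȟ^0 = 0, Ȟ^1 = Z/2 and Ȟ^2 = 0

nonempty intersections:
  U12={f} U15={i} U23={c} U34={h} U45={d}
C dims 5,5; δ0: rk 5, SNF 1^4·2
Ȟ^0: (5−5)−0=0 ⇒ 0
Ȟ^1: (5−0)−5=0 plus torsion [2] ⇒ Z/2
Ȟ^2: (0−0)−0=0 ⇒ 0


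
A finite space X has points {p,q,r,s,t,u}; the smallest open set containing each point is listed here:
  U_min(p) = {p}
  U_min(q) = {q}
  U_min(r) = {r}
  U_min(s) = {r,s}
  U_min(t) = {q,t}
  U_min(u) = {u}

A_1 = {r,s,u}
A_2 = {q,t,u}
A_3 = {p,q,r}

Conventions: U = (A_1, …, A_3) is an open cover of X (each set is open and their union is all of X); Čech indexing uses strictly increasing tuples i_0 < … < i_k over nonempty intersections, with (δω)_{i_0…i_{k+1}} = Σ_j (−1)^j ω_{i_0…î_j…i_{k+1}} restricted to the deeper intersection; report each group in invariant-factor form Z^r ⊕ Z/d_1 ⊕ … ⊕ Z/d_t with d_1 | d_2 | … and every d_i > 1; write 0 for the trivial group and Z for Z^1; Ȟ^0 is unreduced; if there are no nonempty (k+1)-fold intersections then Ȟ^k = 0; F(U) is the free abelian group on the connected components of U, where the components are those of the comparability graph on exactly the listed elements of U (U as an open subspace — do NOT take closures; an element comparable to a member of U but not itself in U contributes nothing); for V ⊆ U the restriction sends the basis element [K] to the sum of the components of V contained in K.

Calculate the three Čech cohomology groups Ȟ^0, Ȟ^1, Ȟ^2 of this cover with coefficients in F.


nonempty overlaps:
  A12={u} A13={r} A23={q}
components per intersection:
  A1: {r,s} {u}
  A2: {q,t} {u}
  A3: {p} {q} {r}
  A12: {u}
  A13: {r}
  A23: {q}
C dims 7,3; δ0: rk 3, SNF 1^3
degree 0: 7−3−0 = 4 → Ȟ^0 ≅ Z^4
degree 1: 3−0−3 = 0 → Ȟ^1 ≅ 0
degree 2: 0−0−0 = 0 → Ȟ^2 ≅ 0

Ȟ^0(U;F) ≅ Z^4, Ȟ^1(U;F) ≅ 0, Ȟ^2(U;F) ≅ 0


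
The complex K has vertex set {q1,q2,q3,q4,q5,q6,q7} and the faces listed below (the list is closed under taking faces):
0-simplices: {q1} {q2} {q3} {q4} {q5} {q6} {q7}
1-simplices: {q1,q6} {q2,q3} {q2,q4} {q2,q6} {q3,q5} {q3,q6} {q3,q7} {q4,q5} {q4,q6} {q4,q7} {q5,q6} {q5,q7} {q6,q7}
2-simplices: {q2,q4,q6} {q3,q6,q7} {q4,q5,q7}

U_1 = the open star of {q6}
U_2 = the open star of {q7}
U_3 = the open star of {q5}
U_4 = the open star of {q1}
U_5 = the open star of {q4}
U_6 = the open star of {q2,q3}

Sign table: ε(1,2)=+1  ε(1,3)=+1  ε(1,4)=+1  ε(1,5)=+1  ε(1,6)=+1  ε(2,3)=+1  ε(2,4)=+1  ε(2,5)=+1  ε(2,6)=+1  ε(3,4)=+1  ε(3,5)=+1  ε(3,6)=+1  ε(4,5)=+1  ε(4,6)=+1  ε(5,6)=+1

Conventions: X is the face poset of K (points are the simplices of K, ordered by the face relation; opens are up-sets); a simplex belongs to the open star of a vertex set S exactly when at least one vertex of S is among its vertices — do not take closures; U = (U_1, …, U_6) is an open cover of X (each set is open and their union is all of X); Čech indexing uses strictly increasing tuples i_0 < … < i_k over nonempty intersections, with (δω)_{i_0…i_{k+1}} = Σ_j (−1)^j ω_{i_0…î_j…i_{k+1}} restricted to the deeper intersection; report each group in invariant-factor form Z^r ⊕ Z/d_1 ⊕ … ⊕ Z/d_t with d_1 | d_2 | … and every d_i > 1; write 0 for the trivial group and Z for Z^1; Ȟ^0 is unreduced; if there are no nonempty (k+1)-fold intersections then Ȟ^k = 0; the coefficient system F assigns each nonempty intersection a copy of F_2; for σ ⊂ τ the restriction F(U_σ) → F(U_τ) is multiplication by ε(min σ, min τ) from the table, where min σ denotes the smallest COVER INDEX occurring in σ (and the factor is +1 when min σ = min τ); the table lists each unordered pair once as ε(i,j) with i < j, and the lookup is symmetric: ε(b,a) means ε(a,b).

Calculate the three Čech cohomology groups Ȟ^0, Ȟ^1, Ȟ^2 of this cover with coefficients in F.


nerve of the cover:
  U1={{q6},{q1,q6},{q2,q6},{q3,q6},{q4,q6},{q5,q6},{q6,q7},{q2,q4,q6},{q3,q6,q7}} U2={{q7},{q3,q7},{q4,q7},{q5,q7},{q6,q7},{q3,q6,q7},{q4,q5,q7}} U3={{q5},{q3,q5},{q4,q5},{q5,q6},{q5,q7},{q4,q5,q7}} U4={{q1},{q1,q6}} U5={{q4},{q2,q4},{q4,q5},{q4,q6},{q4,q7},{q2,q4,q6},{q4,q5,q7}} U6={{q2},{q3},{q2,q3},{q2,q4},{q2,q6},{q3,q5},{q3,q6},{q3,q7},{q2,q4,q6},{q3,q6,q7}}
  U12={{q6,q7},{q3,q6,q7}} U13={{q5,q6}} U14={{q1,q6}} U15={{q4,q6},{q2,q4,q6}} U16={{q2,q6},{q3,q6},{q2,q4,q6},{q3,q6,q7}} U23={{q5,q7},{q4,q5,q7}} U25={{q4,q7},{q4,q5,q7}} U26={{q3,q7},{q3,q6,q7}} U35={{q4,q5},{q4,q5,q7}} U36={{q3,q5}} U56={{q2,q4},{q2,q4,q6}}
  U126={{q3,q6,q7}} U156={{q2,q4,q6}} U235={{q4,q5,q7}}
C dims 6,11,3; δ0: rk_F2 5; δ1: rk_F2 3
Ȟ^0 = (6 − 5) − 0 = 1, so Ȟ^0 ≅ Z/2
Ȟ^1 = (11 − 3) − 5 = 3, so Ȟ^1 ≅ Z/2 ⊕ Z/2 ⊕ Z/2
Ȟ^2 = (3 − 0) − 3 = 0, so Ȟ^2 ≅ 0

Ȟ^0 = Z/2, Ȟ^1 = Z/2 ⊕ Z/2 ⊕ Z/2, Ȟ^2 = 0


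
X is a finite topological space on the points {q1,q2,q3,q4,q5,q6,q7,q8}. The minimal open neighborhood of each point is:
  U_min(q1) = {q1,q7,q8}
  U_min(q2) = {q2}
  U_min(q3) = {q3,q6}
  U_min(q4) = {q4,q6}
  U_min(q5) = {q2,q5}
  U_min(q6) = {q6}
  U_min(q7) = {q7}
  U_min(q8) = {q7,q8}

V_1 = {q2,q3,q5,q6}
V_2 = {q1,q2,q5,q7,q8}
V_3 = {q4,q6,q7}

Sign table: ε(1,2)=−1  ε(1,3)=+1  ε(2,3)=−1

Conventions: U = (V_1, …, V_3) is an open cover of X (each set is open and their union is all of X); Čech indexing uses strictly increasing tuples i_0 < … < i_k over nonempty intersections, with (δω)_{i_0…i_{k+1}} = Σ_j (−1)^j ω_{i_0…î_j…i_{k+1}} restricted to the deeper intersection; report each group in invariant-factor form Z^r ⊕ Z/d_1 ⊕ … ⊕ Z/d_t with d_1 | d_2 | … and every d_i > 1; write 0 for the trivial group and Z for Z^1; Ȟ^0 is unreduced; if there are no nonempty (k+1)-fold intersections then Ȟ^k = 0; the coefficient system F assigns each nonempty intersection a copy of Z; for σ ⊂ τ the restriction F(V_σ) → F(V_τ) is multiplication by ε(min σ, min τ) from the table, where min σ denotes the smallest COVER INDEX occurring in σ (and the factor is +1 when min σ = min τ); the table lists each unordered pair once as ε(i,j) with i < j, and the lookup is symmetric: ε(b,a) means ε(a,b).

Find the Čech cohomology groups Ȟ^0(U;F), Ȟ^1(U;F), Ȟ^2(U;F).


Ȟ^0 ≅ Z, Ȟ^1 ≅ Z and Ȟ^2 ≅ 0

nonempty intersections:
  V12={q2,q5} V13={q6} V23={q7}
C dims 3,3; δ0: rk 2, SNF 1^2
Ȟ^0: (3−2)−0=1 ⇒ Z
Ȟ^1: (3−0)−2=1 ⇒ Z
Ȟ^2: (0−0)−0=0 ⇒ 0


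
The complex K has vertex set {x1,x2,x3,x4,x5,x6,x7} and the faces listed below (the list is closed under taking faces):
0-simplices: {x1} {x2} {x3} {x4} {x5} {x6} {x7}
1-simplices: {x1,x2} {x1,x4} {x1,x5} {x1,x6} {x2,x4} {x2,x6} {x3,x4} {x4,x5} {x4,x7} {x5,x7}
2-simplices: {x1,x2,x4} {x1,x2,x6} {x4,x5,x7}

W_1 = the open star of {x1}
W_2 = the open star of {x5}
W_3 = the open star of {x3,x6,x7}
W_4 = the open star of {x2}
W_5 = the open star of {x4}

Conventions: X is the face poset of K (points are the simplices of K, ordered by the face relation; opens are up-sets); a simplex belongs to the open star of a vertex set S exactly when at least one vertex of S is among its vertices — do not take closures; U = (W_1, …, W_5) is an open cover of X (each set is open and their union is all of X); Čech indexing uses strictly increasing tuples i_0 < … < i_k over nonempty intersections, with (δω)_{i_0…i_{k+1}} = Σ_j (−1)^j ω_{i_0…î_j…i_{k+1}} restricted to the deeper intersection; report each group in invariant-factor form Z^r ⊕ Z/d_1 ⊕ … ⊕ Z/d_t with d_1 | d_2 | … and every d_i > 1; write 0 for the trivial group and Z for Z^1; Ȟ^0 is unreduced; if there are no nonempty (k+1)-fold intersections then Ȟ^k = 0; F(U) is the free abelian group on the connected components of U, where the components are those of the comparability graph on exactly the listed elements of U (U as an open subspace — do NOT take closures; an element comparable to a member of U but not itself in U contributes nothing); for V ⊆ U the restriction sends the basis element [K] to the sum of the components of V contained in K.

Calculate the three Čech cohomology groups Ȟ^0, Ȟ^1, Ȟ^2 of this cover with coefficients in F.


Ȟ^0(U;F) ≅ Z,  Ȟ^1(U;F) ≅ Z,  Ȟ^2(U;F) ≅ 0

nonempty intersections:
  W1={{x1},{x1,x2},{x1,x4},{x1,x5},{x1,x6},{x1,x2,x4},{x1,x2,x6}} W2={{x5},{x1,x5},{x4,x5},{x5,x7},{x4,x5,x7}} W3={{x3},{x6},{x7},{x1,x6},{x2,x6},{x3,x4},{x4,x7},{x5,x7},{x1,x2,x6},{x4,x5,x7}} W4={{x2},{x1,x2},{x2,x4},{x2,x6},{x1,x2,x4},{x1,x2,x6}} W5={{x4},{x1,x4},{x2,x4},{x3,x4},{x4,x5},{x4,x7},{x1,x2,x4},{x4,x5,x7}}
  W12={{x1,x5}} W13={{x1,x6},{x1,x2,x6}} W14={{x1,x2},{x1,x2,x4},{x1,x2,x6}} W15={{x1,x4},{x1,x2,x4}} W23={{x5,x7},{x4,x5,x7}} W25={{x4,x5},{x4,x5,x7}} W34={{x2,x6},{x1,x2,x6}} W35={{x3,x4},{x4,x7},{x4,x5,x7}} W45={{x2,x4},{x1,x2,x4}}
  W134={{x1,x2,x6}} W145={{x1,x2,x4}} W235={{x4,x5,x7}}
components per intersection:
  W1: {{x1},{x1,x2},{x1,x4},{x1,x5},{x1,x6},{x1,x2,x4},{x1,x2,x6}}
  W2: {{x5},{x1,x5},{x4,x5},{x5,x7},{x4,x5,x7}}
  W3: {{x3},{x3,x4}} {{x6},{x1,x6},{x2,x6},{x1,x2,x6}} {{x7},{x4,x7},{x5,x7},{x4,x5,x7}}
  W4: {{x2},{x1,x2},{x2,x4},{x2,x6},{x1,x2,x4},{x1,x2,x6}}
  W5: {{x4},{x1,x4},{x2,x4},{x3,x4},{x4,x5},{x4,x7},{x1,x2,x4},{x4,x5,x7}}
  W12: {{x1,x5}}
  W13: {{x1,x6},{x1,x2,x6}}
  W14: {{x1,x2},{x1,x2,x4},{x1,x2,x6}}
  W15: {{x1,x4},{x1,x2,x4}}
  W23: {{x5,x7},{x4,x5,x7}}
  W25: {{x4,x5},{x4,x5,x7}}
  W34: {{x2,x6},{x1,x2,x6}}
  W35: {{x3,x4}} {{x4,x7},{x4,x5,x7}}
  W45: {{x2,x4},{x1,x2,x4}}
  W134: {{x1,x2,x6}}
  W145: {{x1,x2,x4}}
  W235: {{x4,x5,x7}}
C dims 7,10,3; δ0: rk 6, SNF 1^6; δ1: rk 3, SNF 1^3
Ȟ^0: (7−6)−0=1 ⇒ Z
Ȟ^1: (10−3)−6=1 ⇒ Z
Ȟ^2: (3−0)−3=0 ⇒ 0


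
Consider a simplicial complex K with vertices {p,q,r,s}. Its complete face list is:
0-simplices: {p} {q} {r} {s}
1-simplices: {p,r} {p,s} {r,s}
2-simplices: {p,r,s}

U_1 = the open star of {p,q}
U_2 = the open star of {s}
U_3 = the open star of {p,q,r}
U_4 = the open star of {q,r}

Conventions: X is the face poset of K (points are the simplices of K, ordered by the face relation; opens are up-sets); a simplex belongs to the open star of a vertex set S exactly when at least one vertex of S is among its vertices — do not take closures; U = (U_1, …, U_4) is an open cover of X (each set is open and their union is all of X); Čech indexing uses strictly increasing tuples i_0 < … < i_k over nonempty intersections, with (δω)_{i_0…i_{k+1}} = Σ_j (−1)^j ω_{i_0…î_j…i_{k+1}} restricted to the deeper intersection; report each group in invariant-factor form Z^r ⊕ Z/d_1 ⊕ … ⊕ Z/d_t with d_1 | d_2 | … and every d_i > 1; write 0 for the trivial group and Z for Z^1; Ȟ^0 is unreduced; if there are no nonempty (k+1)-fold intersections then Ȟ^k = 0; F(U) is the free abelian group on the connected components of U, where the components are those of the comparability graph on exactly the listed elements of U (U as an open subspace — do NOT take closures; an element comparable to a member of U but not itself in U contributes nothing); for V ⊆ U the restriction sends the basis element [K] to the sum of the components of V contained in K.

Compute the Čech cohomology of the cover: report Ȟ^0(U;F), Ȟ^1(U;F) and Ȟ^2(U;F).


Ȟ^0 = Z^2, Ȟ^1 = 0, Ȟ^2 = 0

nerve of the cover:
  U1={{p},{q},{p,r},{p,s},{p,r,s}} U2={{s},{p,s},{r,s},{p,r,s}} U3={{p},{q},{r},{p,r},{p,s},{r,s},{p,r,s}} U4={{q},{r},{p,r},{r,s},{p,r,s}}
  U12={{p,s},{p,r,s}} U13={{p},{q},{p,r},{p,s},{p,r,s}} U14={{q},{p,r},{p,r,s}} U23={{p,s},{r,s},{p,r,s}} U24={{r,s},{p,r,s}} U34={{q},{r},{p,r},{r,s},{p,r,s}}
  U123={{p,s},{p,r,s}} U124={{p,r,s}} U134={{q},{p,r},{p,r,s}} U234={{r,s},{p,r,s}}
  U1234={{p,r,s}}
components per intersection:
  U1: {{p},{p,r},{p,s},{p,r,s}} {{q}}
  U2: {{s},{p,s},{r,s},{p,r,s}}
  U3: {{p},{r},{p,r},{p,s},{r,s},{p,r,s}} {{q}}
  U4: {{q}} {{r},{p,r},{r,s},{p,r,s}}
  U12: {{p,s},{p,r,s}}
  U13: {{p},{p,r},{p,s},{p,r,s}} {{q}}
  U14: {{q}} {{p,r},{p,r,s}}
  U23: {{p,s},{r,s},{p,r,s}}
  U24: {{r,s},{p,r,s}}
  U34: {{q}} {{r},{p,r},{r,s},{p,r,s}}
  U123: {{p,s},{p,r,s}}
  U124: {{p,r,s}}
  U134: {{q}} {{p,r},{p,r,s}}
  U234: {{r,s},{p,r,s}}
  U1234: {{p,r,s}}
C dims 7,9,5,1; δ0: rk 5, SNF 1^5; δ1: rk 4, SNF 1^4; δ2: rk 1, SNF 1^1
Ȟ^0 = (7 − 5) − 0 = 2, so Ȟ^0 ≅ Z^2
Ȟ^1 = (9 − 4) − 5 = 0, so Ȟ^1 ≅ 0
Ȟ^2 = (5 − 1) − 4 = 0, so Ȟ^2 ≅ 0


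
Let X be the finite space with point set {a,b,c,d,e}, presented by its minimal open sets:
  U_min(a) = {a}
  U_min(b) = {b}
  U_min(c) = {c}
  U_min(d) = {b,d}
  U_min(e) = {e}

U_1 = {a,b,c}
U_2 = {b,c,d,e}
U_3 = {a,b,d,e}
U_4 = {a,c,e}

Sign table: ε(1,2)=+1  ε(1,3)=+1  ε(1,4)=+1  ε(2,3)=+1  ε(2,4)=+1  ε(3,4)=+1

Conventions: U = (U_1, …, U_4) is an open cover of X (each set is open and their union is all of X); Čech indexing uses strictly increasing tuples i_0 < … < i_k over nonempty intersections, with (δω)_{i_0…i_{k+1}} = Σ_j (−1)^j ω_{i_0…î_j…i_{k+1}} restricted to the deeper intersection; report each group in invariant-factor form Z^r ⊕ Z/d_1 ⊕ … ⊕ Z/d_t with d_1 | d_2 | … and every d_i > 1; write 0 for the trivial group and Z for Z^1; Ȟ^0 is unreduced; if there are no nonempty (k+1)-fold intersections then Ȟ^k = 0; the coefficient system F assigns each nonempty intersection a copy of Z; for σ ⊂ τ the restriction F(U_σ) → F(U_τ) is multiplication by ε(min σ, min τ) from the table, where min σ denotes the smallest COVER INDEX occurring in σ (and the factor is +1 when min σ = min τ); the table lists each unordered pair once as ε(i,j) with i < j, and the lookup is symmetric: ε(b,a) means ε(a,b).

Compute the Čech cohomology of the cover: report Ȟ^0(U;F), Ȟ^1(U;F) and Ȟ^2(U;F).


nonempty overlaps:
  U12={b,c} U13={a,b} U14={a,c} U23={b,d,e} U24={c,e} U34={a,e}
  U123={b} U124={c} U134={a} U234={e}
C dims 4,6,4; δ0: rk 3, SNF 1^3; δ1: rk 3, SNF 1^3
degree 0: 4−3−0 = 1 → Ȟ^0 ≅ Z
degree 1: 6−3−3 = 0 → Ȟ^1 ≅ 0
degree 2: 4−0−3 = 1 → Ȟ^2 ≅ Z

Ȟ^0 = Z; Ȟ^1 = 0; Ȟ^2 = Z


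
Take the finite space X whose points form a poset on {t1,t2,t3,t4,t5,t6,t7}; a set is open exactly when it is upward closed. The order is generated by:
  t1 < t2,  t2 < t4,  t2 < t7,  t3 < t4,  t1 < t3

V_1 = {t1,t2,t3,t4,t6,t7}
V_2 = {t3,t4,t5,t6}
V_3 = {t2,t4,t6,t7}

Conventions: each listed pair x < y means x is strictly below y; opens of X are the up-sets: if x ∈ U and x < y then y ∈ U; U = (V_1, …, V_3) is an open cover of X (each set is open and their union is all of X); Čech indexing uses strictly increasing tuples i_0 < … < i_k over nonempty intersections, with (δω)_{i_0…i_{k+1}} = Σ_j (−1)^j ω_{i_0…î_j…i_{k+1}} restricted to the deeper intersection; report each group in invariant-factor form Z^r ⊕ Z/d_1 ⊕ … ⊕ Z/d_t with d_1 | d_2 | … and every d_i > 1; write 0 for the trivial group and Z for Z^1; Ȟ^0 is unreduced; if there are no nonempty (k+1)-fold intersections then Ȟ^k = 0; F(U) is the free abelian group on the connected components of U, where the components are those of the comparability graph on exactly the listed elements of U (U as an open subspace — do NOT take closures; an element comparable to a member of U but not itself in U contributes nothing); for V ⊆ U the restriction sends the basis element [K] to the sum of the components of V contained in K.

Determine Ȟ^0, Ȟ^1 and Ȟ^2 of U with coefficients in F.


Ȟ^0(U;F) ≅ Z^3, Ȟ^1(U;F) ≅ 0, Ȟ^2(U;F) ≅ 0

nonempty overlaps:
  V12={t3,t4,t6} V13={t2,t4,t6,t7} V23={t4,t6}
  V123={t4,t6}
components per intersection:
  V1: {t1,t2,t3,t4,t7} {t6}
  V2: {t3,t4} {t5} {t6}
  V3: {t2,t4,t7} {t6}
  V12: {t3,t4} {t6}
  V13: {t2,t4,t7} {t6}
  V23: {t4} {t6}
  V123: {t4} {t6}
C dims 7,6,2; δ0: rk 4, SNF 1^4; δ1: rk 2, SNF 1^2
degree 0: 7−4−0 = 3 → Ȟ^0 ≅ Z^3
degree 1: 6−2−4 = 0 → Ȟ^1 ≅ 0
degree 2: 2−0−2 = 0 → Ȟ^2 ≅ 0


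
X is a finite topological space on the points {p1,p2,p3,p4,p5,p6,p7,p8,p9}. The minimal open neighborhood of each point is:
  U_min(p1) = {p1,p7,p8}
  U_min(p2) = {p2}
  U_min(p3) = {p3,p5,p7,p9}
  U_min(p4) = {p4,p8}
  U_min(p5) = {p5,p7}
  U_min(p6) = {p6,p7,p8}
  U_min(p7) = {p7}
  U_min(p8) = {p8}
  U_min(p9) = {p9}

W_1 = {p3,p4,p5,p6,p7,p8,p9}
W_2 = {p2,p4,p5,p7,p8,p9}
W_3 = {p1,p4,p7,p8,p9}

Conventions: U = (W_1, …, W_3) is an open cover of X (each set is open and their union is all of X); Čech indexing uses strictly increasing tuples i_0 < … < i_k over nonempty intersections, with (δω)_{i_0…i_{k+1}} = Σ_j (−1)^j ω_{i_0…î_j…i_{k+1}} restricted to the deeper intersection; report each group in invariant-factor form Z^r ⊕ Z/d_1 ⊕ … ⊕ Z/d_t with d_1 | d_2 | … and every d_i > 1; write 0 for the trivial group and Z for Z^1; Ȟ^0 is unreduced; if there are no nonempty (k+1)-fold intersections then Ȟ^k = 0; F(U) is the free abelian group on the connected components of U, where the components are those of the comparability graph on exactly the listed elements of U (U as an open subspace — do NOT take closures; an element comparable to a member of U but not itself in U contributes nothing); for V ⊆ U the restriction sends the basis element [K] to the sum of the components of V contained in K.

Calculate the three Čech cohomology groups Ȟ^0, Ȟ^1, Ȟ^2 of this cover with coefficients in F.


intersection data:
  W12={p4,p5,p7,p8,p9} W13={p4,p7,p8,p9} W23={p4,p7,p8,p9}
  W123={p4,p7,p8,p9}
components per intersection:
  W1: {p3,p4,p5,p6,p7,p8,p9}
  W2: {p2} {p4,p8} {p5,p7} {p9}
  W3: {p1,p4,p7,p8} {p9}
  W12: {p4,p8} {p5,p7} {p9}
  W13: {p4,p8} {p7} {p9}
  W23: {p4,p8} {p7} {p9}
  W123: {p4,p8} {p7} {p9}
C dims 7,9,3; δ0: rk 5, SNF 1^5; δ1: rk 3, SNF 1^3
Ȟ^0 = (7 − 5) − 0 = 2, so Ȟ^0 ≅ Z^2
Ȟ^1 = (9 − 3) − 5 = 1, so Ȟ^1 ≅ Z
Ȟ^2 = (3 − 0) − 3 = 0, so Ȟ^2 ≅ 0

Ȟ^0 ≅ Z^2,  Ȟ^1 ≅ Z,  Ȟ^2 ≅ 0


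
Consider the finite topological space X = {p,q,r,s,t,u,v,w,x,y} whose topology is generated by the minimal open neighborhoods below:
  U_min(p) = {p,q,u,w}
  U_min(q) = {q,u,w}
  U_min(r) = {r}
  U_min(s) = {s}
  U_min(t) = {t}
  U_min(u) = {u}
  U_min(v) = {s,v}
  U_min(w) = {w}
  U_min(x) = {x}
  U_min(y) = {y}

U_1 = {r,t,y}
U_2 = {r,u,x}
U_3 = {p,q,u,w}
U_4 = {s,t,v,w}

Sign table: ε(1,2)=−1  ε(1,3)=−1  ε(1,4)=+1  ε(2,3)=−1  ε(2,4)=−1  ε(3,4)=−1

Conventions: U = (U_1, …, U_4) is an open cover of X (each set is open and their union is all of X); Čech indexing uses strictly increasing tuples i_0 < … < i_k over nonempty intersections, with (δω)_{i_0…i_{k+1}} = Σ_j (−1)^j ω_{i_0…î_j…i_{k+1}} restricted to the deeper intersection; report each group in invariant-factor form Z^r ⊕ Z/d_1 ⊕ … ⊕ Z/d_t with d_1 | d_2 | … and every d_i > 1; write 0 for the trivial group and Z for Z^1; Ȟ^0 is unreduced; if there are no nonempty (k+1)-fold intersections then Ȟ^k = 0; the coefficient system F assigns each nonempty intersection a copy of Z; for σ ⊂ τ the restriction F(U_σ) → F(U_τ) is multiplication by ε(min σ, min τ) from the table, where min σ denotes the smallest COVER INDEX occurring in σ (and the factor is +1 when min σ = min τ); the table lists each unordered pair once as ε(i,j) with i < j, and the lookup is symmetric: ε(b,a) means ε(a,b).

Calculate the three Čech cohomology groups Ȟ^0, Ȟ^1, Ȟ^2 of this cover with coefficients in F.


Ȟ^0 ≅ 0; Ȟ^1 ≅ Z/2; Ȟ^2 ≅ 0

nonempty overlaps:
  U12={r} U14={t} U23={u} U34={w}
C dims 4,4; δ0: rk 4, SNF 1^3·2
degree 0: 4−4−0 = 0 → Ȟ^0 ≅ 0
degree 1: 4−0−4 = 0 plus torsion [2] → Ȟ^1 ≅ Z/2
degree 2: 0−0−0 = 0 → Ȟ^2 ≅ 0


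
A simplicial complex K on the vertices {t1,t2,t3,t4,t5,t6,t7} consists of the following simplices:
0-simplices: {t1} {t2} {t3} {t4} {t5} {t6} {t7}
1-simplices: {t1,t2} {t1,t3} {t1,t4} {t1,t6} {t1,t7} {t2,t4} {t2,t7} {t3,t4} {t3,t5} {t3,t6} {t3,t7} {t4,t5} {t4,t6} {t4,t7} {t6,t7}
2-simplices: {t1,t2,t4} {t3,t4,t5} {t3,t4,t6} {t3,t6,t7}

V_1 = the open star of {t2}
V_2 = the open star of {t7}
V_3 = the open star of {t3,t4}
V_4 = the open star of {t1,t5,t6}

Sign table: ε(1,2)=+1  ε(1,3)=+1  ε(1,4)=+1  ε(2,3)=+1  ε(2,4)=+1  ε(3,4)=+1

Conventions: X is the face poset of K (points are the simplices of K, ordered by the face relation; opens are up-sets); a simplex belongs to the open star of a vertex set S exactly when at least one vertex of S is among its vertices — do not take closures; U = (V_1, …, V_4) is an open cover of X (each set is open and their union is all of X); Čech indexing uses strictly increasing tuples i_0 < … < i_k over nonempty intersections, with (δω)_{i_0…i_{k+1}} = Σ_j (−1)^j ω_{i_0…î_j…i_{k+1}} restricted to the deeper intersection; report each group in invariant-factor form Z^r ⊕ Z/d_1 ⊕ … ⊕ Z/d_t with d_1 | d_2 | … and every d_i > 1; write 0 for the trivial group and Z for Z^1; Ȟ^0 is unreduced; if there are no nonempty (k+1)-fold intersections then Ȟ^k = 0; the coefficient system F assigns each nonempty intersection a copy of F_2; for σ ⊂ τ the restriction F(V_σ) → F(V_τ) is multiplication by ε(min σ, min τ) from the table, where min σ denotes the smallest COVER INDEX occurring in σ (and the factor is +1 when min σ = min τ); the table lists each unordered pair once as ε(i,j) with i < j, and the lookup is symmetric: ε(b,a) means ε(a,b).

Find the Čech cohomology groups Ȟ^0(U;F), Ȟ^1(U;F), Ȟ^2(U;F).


Ȟ^0 = Z/2, Ȟ^1 = Z/2, Ȟ^2 = 0

intersection data:
  V1={{t2},{t1,t2},{t2,t4},{t2,t7},{t1,t2,t4}} V2={{t7},{t1,t7},{t2,t7},{t3,t7},{t4,t7},{t6,t7},{t3,t6,t7}} V3={{t3},{t4},{t1,t3},{t1,t4},{t2,t4},{t3,t4},{t3,t5},{t3,t6},{t3,t7},{t4,t5},{t4,t6},{t4,t7},{t1,t2,t4},{t3,t4,t5},{t3,t4,t6},{t3,t6,t7}} V4={{t1},{t5},{t6},{t1,t2},{t1,t3},{t1,t4},{t1,t6},{t1,t7},{t3,t5},{t3,t6},{t4,t5},{t4,t6},{t6,t7},{t1,t2,t4},{t3,t4,t5},{t3,t4,t6},{t3,t6,t7}}
  V12={{t2,t7}} V13={{t2,t4},{t1,t2,t4}} V14={{t1,t2},{t1,t2,t4}} V23={{t3,t7},{t4,t7},{t3,t6,t7}} V24={{t1,t7},{t6,t7},{t3,t6,t7}} V34={{t1,t3},{t1,t4},{t3,t5},{t3,t6},{t4,t5},{t4,t6},{t1,t2,t4},{t3,t4,t5},{t3,t4,t6},{t3,t6,t7}}
  V134={{t1,t2,t4}} V234={{t3,t6,t7}}
C dims 4,6,2; δ0: rk_F2 3; δ1: rk_F2 2
Ȟ^0 = (4 − 3) − 0 = 1, so Ȟ^0 ≅ Z/2
Ȟ^1 = (6 − 2) − 3 = 1, so Ȟ^1 ≅ Z/2
Ȟ^2 = (2 − 0) − 2 = 0, so Ȟ^2 ≅ 0
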